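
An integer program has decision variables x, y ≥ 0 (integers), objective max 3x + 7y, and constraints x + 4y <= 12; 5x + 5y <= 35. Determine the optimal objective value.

26

The continuous relaxation peaks at (5.33, 1.67) with value 27.67; rounding to a feasible lattice point costs some objective.
(x,y)=(4,2): 1·4+4·2=12≤12, 5·4+5·2=30≤35, objective 26.
(x,y)=(6,1): 1·6+4·1=10≤12, 5·6+5·1=35≤35, objective 25.
(x,y)=(3,2): 1·3+4·2=11≤12, 5·3+5·2=25≤35, objective 23.
No feasible integer point exceeds 26.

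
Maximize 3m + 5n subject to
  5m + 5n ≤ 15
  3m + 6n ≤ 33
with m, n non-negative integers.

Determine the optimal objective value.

(m,n)=(0,3) is feasible, giving 15.
(m,n)=(1,2) is feasible, giving 13.
(m,n)=(0,2) is feasible, giving 10.
The best lattice point is (0,3), giving 15.

15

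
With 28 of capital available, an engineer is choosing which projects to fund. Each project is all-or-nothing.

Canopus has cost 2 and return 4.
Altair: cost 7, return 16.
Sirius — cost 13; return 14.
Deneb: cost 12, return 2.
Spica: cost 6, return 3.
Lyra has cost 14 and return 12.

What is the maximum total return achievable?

37

Allowing fractional choices, the relaxed optimum would be about 39.1, but projects are indivisible.
Canopus + Altair + Sirius + Spica: cost 2 + 7 + 13 + 6 = 28 ≤ 28, return 4 + 16 + 14 + 3 = 37.
Canopus + Altair + Sirius: cost 2 + 7 + 13 = 22 ≤ 28, return 4 + 16 + 14 = 34.
Best is Canopus, Altair, Sirius, and Spica with total return 37.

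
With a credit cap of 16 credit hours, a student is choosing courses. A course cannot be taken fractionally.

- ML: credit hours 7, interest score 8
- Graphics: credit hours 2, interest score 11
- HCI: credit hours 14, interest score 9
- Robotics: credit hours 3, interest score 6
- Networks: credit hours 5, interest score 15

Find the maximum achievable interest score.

34

Allowing fractional choices, the relaxed optimum would be about 38.9, but courses are indivisible.
ML + Graphics + Networks: credit hours 7 + 2 + 5 = 14 ≤ 16, interest score 8 + 11 + 15 = 34.
ML + Robotics + Networks: credit hours 7 + 3 + 5 = 15 ≤ 16, interest score 8 + 6 + 15 = 29.
Graphics + Robotics + Networks: credit hours 2 + 3 + 5 = 10 ≤ 16, interest score 11 + 6 + 15 = 32.
Best is ML, Graphics, and Networks with total interest score 34.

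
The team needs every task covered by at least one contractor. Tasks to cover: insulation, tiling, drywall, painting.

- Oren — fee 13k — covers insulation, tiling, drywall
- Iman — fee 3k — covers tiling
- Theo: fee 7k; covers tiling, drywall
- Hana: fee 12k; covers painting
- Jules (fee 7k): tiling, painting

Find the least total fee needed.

20

The greedy cost-per-new-task heuristic would pick Iman, Oren, and Jules for 23, but a cheaper cover exists.
Choose Oren and Jules: together they cover insulation, tiling, drywall, painting — every task.
Total fee: 13 + 7 = 20.
No cover costs less than 20.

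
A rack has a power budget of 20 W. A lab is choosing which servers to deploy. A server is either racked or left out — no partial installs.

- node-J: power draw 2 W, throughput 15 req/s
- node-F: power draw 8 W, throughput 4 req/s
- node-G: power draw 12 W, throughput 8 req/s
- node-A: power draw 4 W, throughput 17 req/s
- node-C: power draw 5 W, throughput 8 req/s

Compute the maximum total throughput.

44

Take node-J, node-F, node-A, and node-C: power draw 2 + 8 + 4 + 5 = 19 ≤ 20, throughput 15 + 4 + 17 + 8 = 44.
No other feasible combination does better.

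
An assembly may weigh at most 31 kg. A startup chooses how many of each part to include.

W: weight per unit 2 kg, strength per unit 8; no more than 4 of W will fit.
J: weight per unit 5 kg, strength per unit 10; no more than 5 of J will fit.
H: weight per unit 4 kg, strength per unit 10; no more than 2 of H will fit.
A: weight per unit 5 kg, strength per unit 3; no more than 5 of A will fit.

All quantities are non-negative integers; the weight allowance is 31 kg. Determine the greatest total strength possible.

82

This is a bounded integer knapsack.
W has the best ratio (8/2); taking only W gives at most 4×8 = 32 (stopped by the supply cap of 4).
Mixing does better — 4×W, 3×J, and 2×H: weight 31 ≤ 31, strength 4·8 + 3·10 + 2·10 = 82.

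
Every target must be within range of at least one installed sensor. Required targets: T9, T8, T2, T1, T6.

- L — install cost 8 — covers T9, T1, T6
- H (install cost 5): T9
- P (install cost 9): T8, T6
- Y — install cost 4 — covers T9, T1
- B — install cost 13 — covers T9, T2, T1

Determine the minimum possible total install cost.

The greedy cost-per-new-target heuristic would pick Y, P, and B for 26, but a cheaper cover exists.
Choose P and B: together they cover T9, T8, T2, T1, T6 — every target.
Total install cost: 9 + 13 = 22.
No cover costs less than 22.

22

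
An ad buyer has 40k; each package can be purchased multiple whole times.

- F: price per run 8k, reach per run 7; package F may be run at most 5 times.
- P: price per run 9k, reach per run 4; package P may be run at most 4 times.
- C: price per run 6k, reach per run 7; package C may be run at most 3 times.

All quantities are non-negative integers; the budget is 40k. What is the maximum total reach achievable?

35

3×F and 2×C: price 36 ≤ 40, reach 3·7 + 2·7 = 35.
2×F and 3×C: price 34 ≤ 40, reach 2·7 + 3·7 = 35.
Best is 35.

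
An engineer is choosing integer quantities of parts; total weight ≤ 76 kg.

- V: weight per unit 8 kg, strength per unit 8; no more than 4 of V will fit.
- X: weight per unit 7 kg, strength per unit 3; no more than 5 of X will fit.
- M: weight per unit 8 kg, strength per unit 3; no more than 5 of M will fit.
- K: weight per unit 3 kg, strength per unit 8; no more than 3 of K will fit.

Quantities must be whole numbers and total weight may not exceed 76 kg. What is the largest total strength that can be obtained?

This is a bounded integer knapsack.
4×V, 5×X, and 3×K: weight 76 ≤ 76, strength 4·8 + 5·3 + 3·8 = 71.
4×V, 4×M, and 3×K: weight 73 ≤ 76, strength 4·8 + 4·3 + 3·8 = 68.
Best is 71.

71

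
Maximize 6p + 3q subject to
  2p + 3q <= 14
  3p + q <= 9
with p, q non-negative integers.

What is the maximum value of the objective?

21

(p,q)=(2,3) is feasible, giving 21.
(p,q)=(1,4) is feasible, giving 18.
(p,q)=(2,2) is feasible, giving 18.
Maximum is 21 at (p,q)=(2,3).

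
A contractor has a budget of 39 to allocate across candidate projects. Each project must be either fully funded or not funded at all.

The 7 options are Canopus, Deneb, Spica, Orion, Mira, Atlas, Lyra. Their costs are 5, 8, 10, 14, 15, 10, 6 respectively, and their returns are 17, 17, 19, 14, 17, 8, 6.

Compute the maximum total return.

Take Canopus, Deneb, Spica, and Mira: cost 5 + 8 + 10 + 15 = 38 ≤ 39, return 17 + 17 + 19 + 17 = 70.
No other feasible combination does better.

70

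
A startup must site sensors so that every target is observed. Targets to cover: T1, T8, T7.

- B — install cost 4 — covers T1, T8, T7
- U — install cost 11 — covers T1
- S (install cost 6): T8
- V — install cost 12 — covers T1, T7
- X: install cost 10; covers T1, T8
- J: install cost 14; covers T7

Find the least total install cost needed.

4

B alone covers T1, T8, T7 — every target.
Total install cost: 4.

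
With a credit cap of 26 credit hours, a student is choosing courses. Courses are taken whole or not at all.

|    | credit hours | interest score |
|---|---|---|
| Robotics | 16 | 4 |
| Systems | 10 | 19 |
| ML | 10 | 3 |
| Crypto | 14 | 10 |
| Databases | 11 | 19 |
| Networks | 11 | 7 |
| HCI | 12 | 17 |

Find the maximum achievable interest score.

38

Systems + Databases: credit hours 10 + 11 = 21 ≤ 26, interest score 19 + 19 = 38.
Systems + HCI: credit hours 10 + 12 = 22 ≤ 26, interest score 19 + 17 = 36.
Databases + HCI: credit hours 11 + 12 = 23 ≤ 26, interest score 19 + 17 = 36.
Best is Systems and Databases with total interest score 38.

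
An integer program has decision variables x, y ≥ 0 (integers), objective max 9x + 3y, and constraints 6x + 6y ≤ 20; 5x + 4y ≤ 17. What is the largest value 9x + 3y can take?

27

The continuous relaxation peaks at (3.33, 0) with value 30.00; rounding to a feasible lattice point costs some objective.
(x,y)=(3,0): 6·3+6·0=18≤20, 5·3+4·0=15≤17, objective 27.
(x,y)=(2,1): 6·2+6·1=18≤20, 5·2+4·1=14≤17, objective 21.
The best lattice point is (3,0), giving 27.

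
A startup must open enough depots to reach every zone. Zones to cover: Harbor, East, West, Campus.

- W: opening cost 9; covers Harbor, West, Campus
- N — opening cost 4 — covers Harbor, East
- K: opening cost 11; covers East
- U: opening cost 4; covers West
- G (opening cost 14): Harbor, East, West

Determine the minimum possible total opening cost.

This is an integer covering problem.
The greedy cost-per-new-zone heuristic would pick N, U, and W for 17, but a cheaper cover exists.
Choose W and N: together they cover Harbor, East, West, Campus — every zone.
Total opening cost: 9 + 4 = 13.
No cover costs less than 13.

13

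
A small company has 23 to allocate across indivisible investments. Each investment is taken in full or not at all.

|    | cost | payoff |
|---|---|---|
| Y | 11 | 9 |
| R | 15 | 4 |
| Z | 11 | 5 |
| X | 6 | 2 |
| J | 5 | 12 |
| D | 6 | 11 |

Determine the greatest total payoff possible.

Allowing fractional choices, the relaxed optimum would be about 32.5, but investments are indivisible.
X + J + D: cost 6 + 5 + 6 = 17 ≤ 23, payoff 2 + 12 + 11 = 25.
Z + J + D: cost 11 + 5 + 6 = 22 ≤ 23, payoff 5 + 12 + 11 = 28.
Y + J + D: cost 11 + 5 + 6 = 22 ≤ 23, payoff 9 + 12 + 11 = 32.
Best is Y, J, and D with total payoff 32.

32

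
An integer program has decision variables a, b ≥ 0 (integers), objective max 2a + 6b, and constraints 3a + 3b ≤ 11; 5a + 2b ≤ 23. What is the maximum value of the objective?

(a,b)=(0,3): 3·0+3·3=9≤11, 5·0+2·3=6≤23, objective 18.
(a,b)=(1,2): 3·1+3·2=9≤11, 5·1+2·2=9≤23, objective 14.
(a,b)=(0,2): 3·0+3·2=6≤11, 5·0+2·2=4≤23, objective 12.
Maximum is 18 at (a,b)=(0,3).

18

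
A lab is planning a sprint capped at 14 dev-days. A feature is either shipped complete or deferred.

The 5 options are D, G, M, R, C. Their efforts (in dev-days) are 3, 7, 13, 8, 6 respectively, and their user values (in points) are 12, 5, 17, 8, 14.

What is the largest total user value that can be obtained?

Allowing fractional choices, the relaxed optimum would be about 32.5, but features are indivisible.
R + C: effort 8 + 6 = 14 ≤ 14, user value 8 + 14 = 22.
D + R: effort 3 + 8 = 11 ≤ 14, user value 12 + 8 = 20.
D + C: effort 3 + 6 = 9 ≤ 14, user value 12 + 14 = 26.
Best is D and C with total user value 26.

26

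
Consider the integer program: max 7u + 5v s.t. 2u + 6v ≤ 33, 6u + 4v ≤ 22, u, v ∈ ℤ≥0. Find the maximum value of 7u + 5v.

Relaxing integrality, the LP optimum is 27.50 at (u,v) = (0, 5.5), which is not an integer point.
(u,v)=(1,4): 2·1+6·4=26≤33, 6·1+4·4=22≤22, objective 27.
(u,v)=(0,5): 2·0+6·5=30≤33, 6·0+4·5=20≤22, objective 25.
Maximum is 27 at (u,v)=(1,4).

27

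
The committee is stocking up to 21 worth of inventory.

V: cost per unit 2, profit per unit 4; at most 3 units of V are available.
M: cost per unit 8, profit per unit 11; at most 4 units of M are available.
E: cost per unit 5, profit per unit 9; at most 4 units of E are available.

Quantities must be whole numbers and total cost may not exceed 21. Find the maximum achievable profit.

39

Take 3×V and 3×E: cost 21 ≤ 21, profit 3·4 + 3·9 = 39.
V has the best ratio (4/2) and is taken to its limit of 3; remaining capacity is filled optimally with the others.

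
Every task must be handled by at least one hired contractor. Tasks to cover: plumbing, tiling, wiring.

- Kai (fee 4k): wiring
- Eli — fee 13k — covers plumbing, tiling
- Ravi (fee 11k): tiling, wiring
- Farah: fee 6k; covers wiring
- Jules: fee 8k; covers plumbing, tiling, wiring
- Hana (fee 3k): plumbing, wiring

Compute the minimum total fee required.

8

The greedy cost-per-new-task heuristic would pick Hana and Jules for 11, but a cheaper cover exists.
Jules alone covers plumbing, tiling, wiring — every task.
Total fee: 8.
No cover costs less than 8.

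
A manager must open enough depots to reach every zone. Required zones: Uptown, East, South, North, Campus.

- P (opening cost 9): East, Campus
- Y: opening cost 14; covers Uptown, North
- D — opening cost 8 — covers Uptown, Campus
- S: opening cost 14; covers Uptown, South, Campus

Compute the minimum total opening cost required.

This is an integer covering problem.
The greedy cost-per-new-zone heuristic would pick D, P, Y, and S for 45, but a cheaper cover exists.
Choose P, Y, and S: together they cover Uptown, East, South, North, Campus — every zone.
Total opening cost: 9 + 14 + 14 = 37.
No cover costs less than 37.

37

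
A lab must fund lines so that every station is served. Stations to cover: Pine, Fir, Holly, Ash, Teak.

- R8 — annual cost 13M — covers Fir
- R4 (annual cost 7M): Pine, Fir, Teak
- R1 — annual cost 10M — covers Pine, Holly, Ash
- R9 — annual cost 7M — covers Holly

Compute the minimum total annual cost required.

Choose R4 and R1: together they cover Pine, Fir, Holly, Ash, Teak — every station.
Total annual cost: 7 + 10 = 17.

17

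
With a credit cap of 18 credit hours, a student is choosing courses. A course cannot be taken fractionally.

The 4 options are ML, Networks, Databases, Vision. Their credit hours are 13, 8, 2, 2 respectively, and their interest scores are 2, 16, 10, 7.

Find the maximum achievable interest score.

This is a 0-1 knapsack instance.
Allowing fractional choices, the relaxed optimum would be about 33.9, but courses are indivisible.
Networks + Databases + Vision: credit hours 8 + 2 + 2 = 12 ≤ 18, interest score 16 + 10 + 7 = 33.
Networks + Databases: credit hours 8 + 2 = 10 ≤ 18, interest score 16 + 10 = 26.
Networks + Vision: credit hours 8 + 2 = 10 ≤ 18, interest score 16 + 7 = 23.
Best is Networks, Databases, and Vision with total interest score 33.

33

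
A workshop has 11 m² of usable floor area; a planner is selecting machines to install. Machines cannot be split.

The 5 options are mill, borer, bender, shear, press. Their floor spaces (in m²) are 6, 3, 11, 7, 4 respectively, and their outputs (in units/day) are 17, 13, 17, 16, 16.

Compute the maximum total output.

33

Take mill and press: floor space 6 + 4 = 10 ≤ 11, output 17 + 16 = 33.
No other feasible combination does better.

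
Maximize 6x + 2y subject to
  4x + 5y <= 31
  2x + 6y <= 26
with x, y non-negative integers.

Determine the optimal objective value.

(x,y)=(7,0): 4·7+5·0=28≤31, 2·7+6·0=14≤26, objective 42.
(x,y)=(6,1): 4·6+5·1=29≤31, 2·6+6·1=18≤26, objective 38.
(x,y)=(6,0): 4·6+5·0=24≤31, 2·6+6·0=12≤26, objective 36.
The best lattice point is (7,0), giving 42.

42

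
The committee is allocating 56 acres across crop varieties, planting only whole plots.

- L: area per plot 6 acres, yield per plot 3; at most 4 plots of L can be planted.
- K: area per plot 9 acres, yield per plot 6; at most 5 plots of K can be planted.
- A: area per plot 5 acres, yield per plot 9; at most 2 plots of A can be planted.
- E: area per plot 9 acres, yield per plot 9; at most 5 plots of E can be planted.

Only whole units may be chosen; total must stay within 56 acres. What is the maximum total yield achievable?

This is a bounded integer knapsack.
A has the best ratio (9/5); taking only A gives at most 2×9 = 18 (stopped by the supply cap of 2).
Mixing does better — 2×A and 5×E: area 55 ≤ 56, yield 2·9 + 5·9 = 63.

63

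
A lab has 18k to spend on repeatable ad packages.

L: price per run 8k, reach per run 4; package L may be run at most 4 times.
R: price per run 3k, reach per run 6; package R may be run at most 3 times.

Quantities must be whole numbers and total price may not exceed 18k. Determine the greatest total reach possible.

1×L and 3×R: price 17 ≤ 18, reach 1·4 + 3·6 = 22.
3×R: price 9 ≤ 18, reach 3·6 = 18.
Best is 22.

22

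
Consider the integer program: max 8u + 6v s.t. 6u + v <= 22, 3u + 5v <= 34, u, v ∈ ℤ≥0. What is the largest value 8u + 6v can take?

(u,v)=(3,4): 6·3+1·4=22≤22, 3·3+5·4=29≤34, objective 48.
(u,v)=(2,5): 6·2+1·5=17≤22, 3·2+5·5=31≤34, objective 46.
(u,v)=(1,6): 6·1+1·6=12≤22, 3·1+5·6=33≤34, objective 44.
Maximum is 48 at (u,v)=(3,4).

48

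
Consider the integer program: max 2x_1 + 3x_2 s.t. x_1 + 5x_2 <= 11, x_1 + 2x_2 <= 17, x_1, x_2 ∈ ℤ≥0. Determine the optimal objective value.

(x_1,x_2)=(11,0): 1·11+5·0=11≤11, 1·11+2·0=11≤17, objective 22.
(x_1,x_2)=(10,0): 1·10+5·0=10≤11, 1·10+2·0=10≤17, objective 20.
Maximum is 22 at (x_1,x_2)=(11,0).

22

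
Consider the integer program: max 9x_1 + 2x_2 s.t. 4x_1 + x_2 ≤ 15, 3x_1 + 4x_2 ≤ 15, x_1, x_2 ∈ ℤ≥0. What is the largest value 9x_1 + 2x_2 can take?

The continuous relaxation peaks at (3.75, 0) with value 33.75; rounding to a feasible lattice point costs some objective.
(x_1,x_2)=(3,1): 4·3+1·1=13≤15, 3·3+4·1=13≤15, objective 29.
(x_1,x_2)=(3,0): 4·3+1·0=12≤15, 3·3+4·0=9≤15, objective 27.
(x_1,x_2)=(2,2): 4·2+1·2=10≤15, 3·2+4·2=14≤15, objective 22.
(x_1,x_2)=(2,1): 4·2+1·1=9≤15, 3·2+4·1=10≤15, objective 20.
No feasible integer point exceeds 29.

29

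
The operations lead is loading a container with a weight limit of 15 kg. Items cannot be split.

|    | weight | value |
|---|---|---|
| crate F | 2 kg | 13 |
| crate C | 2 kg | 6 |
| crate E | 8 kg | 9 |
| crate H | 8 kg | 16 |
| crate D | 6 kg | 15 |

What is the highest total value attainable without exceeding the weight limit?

35

This is a 0-1 knapsack instance.
crate F + crate C + crate H: weight 2 + 2 + 8 = 12 ≤ 15, value 13 + 6 + 16 = 35.
crate F + crate C + crate D: weight 2 + 2 + 6 = 10 ≤ 15, value 13 + 6 + 15 = 34.
crate H + crate D: weight 8 + 6 = 14 ≤ 15, value 16 + 15 = 31.
Best is crate F, crate C, and crate H with total value 35.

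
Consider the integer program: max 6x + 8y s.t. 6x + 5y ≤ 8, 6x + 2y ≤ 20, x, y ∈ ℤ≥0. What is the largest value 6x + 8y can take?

(x,y)=(0,1): 6·0+5·1=5≤8, 6·0+2·1=2≤20, objective 8.
(x,y)=(1,0): 6·1+5·0=6≤8, 6·1+2·0=6≤20, objective 6.
(x,y)=(0,0): 6·0+5·0=0≤8, 6·0+2·0=0≤20, objective 0.
No feasible integer point exceeds 8.

8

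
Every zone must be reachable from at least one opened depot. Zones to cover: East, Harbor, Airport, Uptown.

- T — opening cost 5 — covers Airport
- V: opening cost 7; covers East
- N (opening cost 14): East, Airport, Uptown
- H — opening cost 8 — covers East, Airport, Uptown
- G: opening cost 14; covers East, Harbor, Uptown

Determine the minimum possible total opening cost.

The greedy cost-per-new-zone heuristic would pick H and G for 22, but a cheaper cover exists.
Choose T and G: together they cover East, Harbor, Airport, Uptown — every zone.
Total opening cost: 5 + 14 = 19.
No cover costs less than 19.

19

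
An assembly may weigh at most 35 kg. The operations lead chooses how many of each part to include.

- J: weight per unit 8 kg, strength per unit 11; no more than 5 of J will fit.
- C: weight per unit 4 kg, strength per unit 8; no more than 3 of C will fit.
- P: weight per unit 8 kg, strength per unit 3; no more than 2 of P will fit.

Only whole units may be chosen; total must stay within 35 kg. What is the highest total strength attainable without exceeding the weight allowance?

49

This is a bounded integer knapsack.
2×J and 3×C: weight 28 ≤ 35, strength 2·11 + 3·8 = 46.
3×J and 2×C: weight 32 ≤ 35, strength 3·11 + 2·8 = 49.
Best is 49.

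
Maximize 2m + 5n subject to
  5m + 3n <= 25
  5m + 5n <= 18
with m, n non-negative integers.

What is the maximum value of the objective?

The continuous relaxation peaks at (0, 3.6) with value 18.00; rounding to a feasible lattice point costs some objective.
(m,n)=(0,3): 5·0+3·3=9≤25, 5·0+5·3=15≤18, objective 15.
(m,n)=(1,2): 5·1+3·2=11≤25, 5·1+5·2=15≤18, objective 12.
(m,n)=(0,2): 5·0+3·2=6≤25, 5·0+5·2=10≤18, objective 10.
Maximum is 15 at (m,n)=(0,3).

15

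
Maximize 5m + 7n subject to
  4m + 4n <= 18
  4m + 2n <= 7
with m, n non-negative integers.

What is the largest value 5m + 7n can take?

(m,n)=(0,3): 4·0+4·3=12≤18, 4·0+2·3=6≤7, objective 21.
(m,n)=(0,2): 4·0+4·2=8≤18, 4·0+2·2=4≤7, objective 14.
The best lattice point is (0,3), giving 21.

21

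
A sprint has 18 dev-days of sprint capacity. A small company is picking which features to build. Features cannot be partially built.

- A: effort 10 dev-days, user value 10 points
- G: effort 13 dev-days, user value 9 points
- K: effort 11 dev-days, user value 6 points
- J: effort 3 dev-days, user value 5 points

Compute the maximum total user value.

A + J: effort 10 + 3 = 13 ≤ 18, user value 10 + 5 = 15.
K + J: effort 11 + 3 = 14 ≤ 18, user value 6 + 5 = 11.
G + J: effort 13 + 3 = 16 ≤ 18, user value 9 + 5 = 14.
Best is A and J with total user value 15.

15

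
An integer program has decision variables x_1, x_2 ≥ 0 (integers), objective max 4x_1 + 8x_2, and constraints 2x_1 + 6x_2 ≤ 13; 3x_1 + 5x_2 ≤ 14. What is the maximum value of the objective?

(x_1,x_2)=(3,1): 2·3+6·1=12≤13, 3·3+5·1=14≤14, objective 20.
(x_1,x_2)=(4,0): 2·4+6·0=8≤13, 3·4+5·0=12≤14, objective 16.
No feasible integer point exceeds 20.

20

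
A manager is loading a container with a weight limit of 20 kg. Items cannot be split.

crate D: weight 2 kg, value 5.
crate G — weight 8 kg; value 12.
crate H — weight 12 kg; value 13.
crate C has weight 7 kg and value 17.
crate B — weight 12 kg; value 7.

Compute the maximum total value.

Allowing fractional choices, the relaxed optimum would be about 37.2, but items are indivisible.
crate H + crate C: weight 12 + 7 = 19 ≤ 20, value 13 + 17 = 30.
crate D + crate G + crate C: weight 2 + 8 + 7 = 17 ≤ 20, value 5 + 12 + 17 = 34.
Best is crate D, crate G, and crate C with total value 34.

34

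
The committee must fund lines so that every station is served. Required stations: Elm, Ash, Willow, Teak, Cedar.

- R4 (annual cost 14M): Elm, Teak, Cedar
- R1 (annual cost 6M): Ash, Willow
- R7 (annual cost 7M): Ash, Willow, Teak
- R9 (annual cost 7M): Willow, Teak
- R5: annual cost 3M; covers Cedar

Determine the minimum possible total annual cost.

20

The greedy cost-per-new-station heuristic would pick R7, R5, and R4 for 24, but a cheaper cover exists.
Choose R4 and R1: together they cover Elm, Ash, Willow, Teak, Cedar — every station.
Total annual cost: 14 + 6 = 20.
No cover costs less than 20.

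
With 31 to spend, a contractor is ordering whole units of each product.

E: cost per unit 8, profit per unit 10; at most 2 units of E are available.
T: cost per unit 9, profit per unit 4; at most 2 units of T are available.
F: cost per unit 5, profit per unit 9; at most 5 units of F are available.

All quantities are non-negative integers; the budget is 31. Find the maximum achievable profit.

2×E and 3×F: cost 31 ≤ 31, profit 2·10 + 3·9 = 47.
1×E and 4×F: cost 28 ≤ 31, profit 1·10 + 4·9 = 46.
Best is 47.

47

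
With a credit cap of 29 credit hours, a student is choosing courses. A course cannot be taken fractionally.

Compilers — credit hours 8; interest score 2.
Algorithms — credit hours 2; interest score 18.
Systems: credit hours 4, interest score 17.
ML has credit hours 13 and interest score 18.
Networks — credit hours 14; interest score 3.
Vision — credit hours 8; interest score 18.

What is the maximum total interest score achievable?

Algorithms + Systems + ML + Vision: credit hours 2 + 4 + 13 + 8 = 27 ≤ 29, interest score 18 + 17 + 18 + 18 = 71.
Algorithms + Systems + Networks + Vision: credit hours 2 + 4 + 14 + 8 = 28 ≤ 29, interest score 18 + 17 + 3 + 18 = 56.
Best is Algorithms, Systems, ML, and Vision with total interest score 71.

71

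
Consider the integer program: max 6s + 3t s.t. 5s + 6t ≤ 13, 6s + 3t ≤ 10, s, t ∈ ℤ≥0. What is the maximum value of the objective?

The continuous relaxation peaks at (1.67, 0) with value 10.00; rounding to a feasible lattice point costs some objective.
(s,t)=(1,1): 5·1+6·1=11≤13, 6·1+3·1=9≤10, objective 9.
(s,t)=(0,2): 5·0+6·2=12≤13, 6·0+3·2=6≤10, objective 6.
(s,t)=(1,0): 5·1+6·0=5≤13, 6·1+3·0=6≤10, objective 6.
(s,t)=(0,1): 5·0+6·1=6≤13, 6·0+3·1=3≤10, objective 3.
The best lattice point is (1,1), giving 9.

9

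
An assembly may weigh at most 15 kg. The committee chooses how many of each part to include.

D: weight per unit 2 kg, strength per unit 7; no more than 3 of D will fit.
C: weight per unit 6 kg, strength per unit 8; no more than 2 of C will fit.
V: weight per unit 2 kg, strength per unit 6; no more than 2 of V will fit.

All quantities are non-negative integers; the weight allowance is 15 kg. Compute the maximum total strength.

Take 3×D, 1×C, and 1×V: weight 14 ≤ 15, strength 3·7 + 1·8 + 1·6 = 35.
D has the best ratio (7/2) and is taken to its limit of 3; remaining capacity is filled optimally with the others.

35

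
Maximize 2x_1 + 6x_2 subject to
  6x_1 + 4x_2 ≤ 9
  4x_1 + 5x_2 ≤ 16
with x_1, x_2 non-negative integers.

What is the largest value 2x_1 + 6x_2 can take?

12

The continuous relaxation peaks at (0, 2.25) with value 13.50; rounding to a feasible lattice point costs some objective.
(x_1,x_2)=(0,2): 6·0+4·2=8≤9, 4·0+5·2=10≤16, objective 12.
(x_1,x_2)=(0,1): 6·0+4·1=4≤9, 4·0+5·1=5≤16, objective 6.
No feasible integer point exceeds 12.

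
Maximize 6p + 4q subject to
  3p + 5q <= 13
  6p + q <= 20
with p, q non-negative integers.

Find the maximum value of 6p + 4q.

(p,q)=(3,0): 3·3+5·0=9≤13, 6·3+1·0=18≤20, objective 18.
(p,q)=(2,1): 3·2+5·1=11≤13, 6·2+1·1=13≤20, objective 16.
(p,q)=(2,0): 3·2+5·0=6≤13, 6·2+1·0=12≤20, objective 12.
Maximum is 18 at (p,q)=(3,0).

18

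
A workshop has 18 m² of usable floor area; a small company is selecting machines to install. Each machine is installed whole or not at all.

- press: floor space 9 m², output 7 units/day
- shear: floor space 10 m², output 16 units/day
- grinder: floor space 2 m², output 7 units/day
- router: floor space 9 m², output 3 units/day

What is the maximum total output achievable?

23

This is a 0-1 knapsack instance.
press + grinder: floor space 9 + 2 = 11 ≤ 18, output 7 + 7 = 14.
shear + grinder: floor space 10 + 2 = 12 ≤ 18, output 16 + 7 = 23.
shear: floor space 10 ≤ 18, output 16.
Best is shear and grinder with total output 23.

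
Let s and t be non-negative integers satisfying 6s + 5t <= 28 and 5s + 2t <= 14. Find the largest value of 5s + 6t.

The continuous relaxation peaks at (0, 5.6) with value 33.60; rounding to a feasible lattice point costs some objective.
(s,t)=(0,5) is feasible, giving 30.
(s,t)=(1,4) is feasible, giving 29.
Maximum is 30 at (s,t)=(0,5).

30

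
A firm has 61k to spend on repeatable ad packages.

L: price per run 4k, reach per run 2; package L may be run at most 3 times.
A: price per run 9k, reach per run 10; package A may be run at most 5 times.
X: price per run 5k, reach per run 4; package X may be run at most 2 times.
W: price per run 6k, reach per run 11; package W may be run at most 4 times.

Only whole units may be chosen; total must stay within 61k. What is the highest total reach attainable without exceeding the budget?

W has the best ratio (11/6); taking only W gives at most 4×11 = 44 (stopped by the supply cap of 4).
Mixing does better — 4×A and 4×W: price 60 ≤ 61, reach 4·10 + 4·11 = 84.

84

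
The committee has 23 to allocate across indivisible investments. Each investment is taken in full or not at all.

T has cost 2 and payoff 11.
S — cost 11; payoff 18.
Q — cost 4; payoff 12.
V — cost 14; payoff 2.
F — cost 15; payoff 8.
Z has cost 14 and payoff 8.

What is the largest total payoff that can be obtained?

Allowing fractional choices, the relaxed optimum would be about 44.4, but investments are indivisible.
T + S + Q: cost 2 + 11 + 4 = 17 ≤ 23, payoff 11 + 18 + 12 = 41.
T + Q + Z: cost 2 + 4 + 14 = 20 ≤ 23, payoff 11 + 12 + 8 = 31.
T + Q + F: cost 2 + 4 + 15 = 21 ≤ 23, payoff 11 + 12 + 8 = 31.
Best is T, S, and Q with total payoff 41.

41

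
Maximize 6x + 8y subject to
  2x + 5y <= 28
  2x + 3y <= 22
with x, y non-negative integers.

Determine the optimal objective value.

(x,y)=(11,0): 2·11+5·0=22≤28, 2·11+3·0=22≤22, objective 66.
(x,y)=(10,0): 2·10+5·0=20≤28, 2·10+3·0=20≤22, objective 60.
The best lattice point is (11,0), giving 66.

66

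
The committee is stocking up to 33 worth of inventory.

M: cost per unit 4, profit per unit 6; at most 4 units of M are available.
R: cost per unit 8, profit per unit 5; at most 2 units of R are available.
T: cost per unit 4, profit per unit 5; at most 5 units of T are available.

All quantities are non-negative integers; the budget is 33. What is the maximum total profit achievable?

M has the best ratio (6/4); taking only M gives at most 4×6 = 24 (stopped by the supply cap of 4).
Mixing does better — 4×M and 4×T: cost 32 ≤ 33, profit 4·6 + 4·5 = 44.

44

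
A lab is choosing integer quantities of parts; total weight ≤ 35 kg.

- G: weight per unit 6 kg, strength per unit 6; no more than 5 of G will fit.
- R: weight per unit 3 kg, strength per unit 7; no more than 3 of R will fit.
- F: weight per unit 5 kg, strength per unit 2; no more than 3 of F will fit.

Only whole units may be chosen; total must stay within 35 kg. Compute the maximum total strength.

3×G, 3×R, and 1×F: weight 32 ≤ 35, strength 3·6 + 3·7 + 1·2 = 41.
4×G and 3×R: weight 33 ≤ 35, strength 4·6 + 3·7 = 45.
Best is 45.

45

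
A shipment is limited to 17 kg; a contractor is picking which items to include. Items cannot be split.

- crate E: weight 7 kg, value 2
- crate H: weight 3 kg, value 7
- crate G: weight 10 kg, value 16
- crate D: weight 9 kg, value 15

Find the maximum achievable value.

Allowing fractional choices, the relaxed optimum would be about 30.0, but items are indivisible.
crate H + crate D: weight 3 + 9 = 12 ≤ 17, value 7 + 15 = 22.
crate E + crate G: weight 7 + 10 = 17 ≤ 17, value 2 + 16 = 18.
crate H + crate G: weight 3 + 10 = 13 ≤ 17, value 7 + 16 = 23.
Best is crate H and crate G with total value 23.

23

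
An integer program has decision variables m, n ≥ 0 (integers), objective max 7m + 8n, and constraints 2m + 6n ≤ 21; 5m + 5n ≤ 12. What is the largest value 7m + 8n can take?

The continuous relaxation peaks at (0, 2.4) with value 19.20; rounding to a feasible lattice point costs some objective.
(m,n)=(0,2): 2·0+6·2=12≤21, 5·0+5·2=10≤12, objective 16.
(m,n)=(1,1): 2·1+6·1=8≤21, 5·1+5·1=10≤12, objective 15.
No feasible integer point exceeds 16.

16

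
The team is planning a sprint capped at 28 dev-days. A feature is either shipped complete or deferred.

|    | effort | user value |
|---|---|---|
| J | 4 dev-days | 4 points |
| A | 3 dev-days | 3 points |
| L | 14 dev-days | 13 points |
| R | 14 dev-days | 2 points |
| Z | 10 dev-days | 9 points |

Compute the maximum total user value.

26

Allowing fractional choices, the relaxed optimum would be about 26.3, but features are indivisible.
L + Z: effort 14 + 10 = 24 ≤ 28, user value 13 + 9 = 22.
J + L + Z: effort 4 + 14 + 10 = 28 ≤ 28, user value 4 + 13 + 9 = 26.
A + L + Z: effort 3 + 14 + 10 = 27 ≤ 28, user value 3 + 13 + 9 = 25.
Best is J, L, and Z with total user value 26.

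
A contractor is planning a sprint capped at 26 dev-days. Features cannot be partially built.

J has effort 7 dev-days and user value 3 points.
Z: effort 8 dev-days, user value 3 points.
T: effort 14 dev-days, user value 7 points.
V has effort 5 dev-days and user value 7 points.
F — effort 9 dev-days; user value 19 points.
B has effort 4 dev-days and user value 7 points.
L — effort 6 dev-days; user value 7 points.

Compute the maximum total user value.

40

This is a 0-1 knapsack instance.
J + V + F + B: effort 7 + 5 + 9 + 4 = 25 ≤ 26, user value 3 + 7 + 19 + 7 = 36.
V + F + B + L: effort 5 + 9 + 4 + 6 = 24 ≤ 26, user value 7 + 19 + 7 + 7 = 40.
Z + V + F + B: effort 8 + 5 + 9 + 4 = 26 ≤ 26, user value 3 + 7 + 19 + 7 = 36.
Best is V, F, B, and L with total user value 40.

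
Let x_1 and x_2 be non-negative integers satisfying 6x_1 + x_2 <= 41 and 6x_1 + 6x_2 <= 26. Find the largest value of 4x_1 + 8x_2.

32

The continuous relaxation peaks at (0, 4.33) with value 34.67; rounding to a feasible lattice point costs some objective.
(x_1,x_2)=(0,4): 6·0+1·4=4≤41, 6·0+6·4=24≤26, objective 32.
(x_1,x_2)=(1,3): 6·1+1·3=9≤41, 6·1+6·3=24≤26, objective 28.
(x_1,x_2)=(0,3): 6·0+1·3=3≤41, 6·0+6·3=18≤26, objective 24.
The best lattice point is (0,4), giving 32.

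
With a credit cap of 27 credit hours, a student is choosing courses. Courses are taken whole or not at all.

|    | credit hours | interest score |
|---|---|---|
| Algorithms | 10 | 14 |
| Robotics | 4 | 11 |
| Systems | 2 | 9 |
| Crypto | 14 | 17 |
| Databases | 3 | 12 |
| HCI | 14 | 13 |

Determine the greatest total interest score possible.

49

This is an integer program with binary decision variables.
Allowing fractional choices, the relaxed optimum would be about 55.7, but courses are indivisible.
Algorithms + Robotics + Systems + Databases: credit hours 10 + 4 + 2 + 3 = 19 ≤ 27, interest score 14 + 11 + 9 + 12 = 46.
Robotics + Systems + Crypto + Databases: credit hours 4 + 2 + 14 + 3 = 23 ≤ 27, interest score 11 + 9 + 17 + 12 = 49.
Best is Robotics, Systems, Crypto, and Databases with total interest score 49.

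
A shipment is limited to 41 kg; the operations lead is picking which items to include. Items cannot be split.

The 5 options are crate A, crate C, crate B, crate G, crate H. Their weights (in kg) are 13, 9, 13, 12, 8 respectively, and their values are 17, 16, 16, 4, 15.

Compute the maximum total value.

49

Allowing fractional choices, the relaxed optimum would be about 61.5, but items are indivisible.
crate A + crate C + crate H: weight 13 + 9 + 8 = 30 ≤ 41, value 17 + 16 + 15 = 48.
crate A + crate B + crate H: weight 13 + 13 + 8 = 34 ≤ 41, value 17 + 16 + 15 = 48.
crate A + crate C + crate B: weight 13 + 9 + 13 = 35 ≤ 41, value 17 + 16 + 16 = 49.
Best is crate A, crate C, and crate B with total value 49.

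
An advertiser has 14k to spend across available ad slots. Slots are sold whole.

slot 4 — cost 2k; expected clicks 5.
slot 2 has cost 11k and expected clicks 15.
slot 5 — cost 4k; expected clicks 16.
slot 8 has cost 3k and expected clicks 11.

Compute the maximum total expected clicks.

32

Allowing fractional choices, the relaxed optimum would be about 38.8, but ad slots are indivisible.
slot 5 + slot 8: cost 4 + 3 = 7 ≤ 14, expected clicks 16 + 11 = 27.
slot 4 + slot 5 + slot 8: cost 2 + 4 + 3 = 9 ≤ 14, expected clicks 5 + 16 + 11 = 32.
slot 2 + slot 8: cost 11 + 3 = 14 ≤ 14, expected clicks 15 + 11 = 26.
Best is slot 4, slot 5, and slot 8 with total expected clicks 32.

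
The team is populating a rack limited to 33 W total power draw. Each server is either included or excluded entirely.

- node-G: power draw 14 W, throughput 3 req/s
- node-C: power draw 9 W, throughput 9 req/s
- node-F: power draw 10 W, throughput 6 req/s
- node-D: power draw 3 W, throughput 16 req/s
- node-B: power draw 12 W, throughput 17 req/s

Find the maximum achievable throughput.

This is a 0-1 knapsack instance.
node-G + node-D + node-B: power draw 14 + 3 + 12 = 29 ≤ 33, throughput 3 + 16 + 17 = 36.
node-C + node-D + node-B: power draw 9 + 3 + 12 = 24 ≤ 33, throughput 9 + 16 + 17 = 42.
node-F + node-D + node-B: power draw 10 + 3 + 12 = 25 ≤ 33, throughput 6 + 16 + 17 = 39.
Best is node-C, node-D, and node-B with total throughput 42.

42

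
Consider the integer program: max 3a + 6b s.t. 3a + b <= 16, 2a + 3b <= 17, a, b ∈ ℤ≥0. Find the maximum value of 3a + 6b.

33

Relaxing integrality, the LP optimum is 34.00 at (a,b) = (0, 5.67), which is not an integer point.
(a,b)=(1,5): 3·1+1·5=8≤16, 2·1+3·5=17≤17, objective 33.
(a,b)=(2,4): 3·2+1·4=10≤16, 2·2+3·4=16≤17, objective 30.
(a,b)=(0,5): 3·0+1·5=5≤16, 2·0+3·5=15≤17, objective 30.
The best lattice point is (1,5), giving 33.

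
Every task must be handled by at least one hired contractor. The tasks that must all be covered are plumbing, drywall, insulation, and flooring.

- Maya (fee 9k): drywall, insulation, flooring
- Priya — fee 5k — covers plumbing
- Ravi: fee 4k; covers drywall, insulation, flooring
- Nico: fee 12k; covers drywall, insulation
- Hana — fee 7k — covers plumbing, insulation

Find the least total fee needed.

Choose Priya and Ravi: together they cover plumbing, drywall, insulation, flooring — every task.
Total fee: 5 + 4 = 9.

9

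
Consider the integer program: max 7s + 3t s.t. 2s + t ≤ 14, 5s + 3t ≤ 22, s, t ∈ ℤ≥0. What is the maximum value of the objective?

Relaxing integrality, the LP optimum is 30.80 at (s,t) = (4.4, 0), which is not an integer point.
(s,t)=(4,0): 2·4+1·0=8≤14, 5·4+3·0=20≤22, objective 28.
(s,t)=(3,1): 2·3+1·1=7≤14, 5·3+3·1=18≤22, objective 24.
(s,t)=(3,0): 2·3+1·0=6≤14, 5·3+3·0=15≤22, objective 21.
No feasible integer point exceeds 28.

28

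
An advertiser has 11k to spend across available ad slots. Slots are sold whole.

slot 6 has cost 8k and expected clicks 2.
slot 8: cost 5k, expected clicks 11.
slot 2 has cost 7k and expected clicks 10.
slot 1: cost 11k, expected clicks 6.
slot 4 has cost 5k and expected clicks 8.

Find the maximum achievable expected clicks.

Allowing fractional choices, the relaxed optimum would be about 20.4, but ad slots are indivisible.
slot 8 + slot 4: cost 5 + 5 = 10 ≤ 11, expected clicks 11 + 8 = 19.
slot 8: cost 5 ≤ 11, expected clicks 11.
slot 2: cost 7 ≤ 11, expected clicks 10.
Best is slot 8 and slot 4 with total expected clicks 19.

19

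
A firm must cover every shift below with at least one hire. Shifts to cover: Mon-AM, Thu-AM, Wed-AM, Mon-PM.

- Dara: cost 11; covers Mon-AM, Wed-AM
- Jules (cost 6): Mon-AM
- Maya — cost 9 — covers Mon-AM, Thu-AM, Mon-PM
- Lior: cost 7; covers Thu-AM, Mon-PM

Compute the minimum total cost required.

18

This is an integer covering problem.
The greedy cost-per-new-shift heuristic would pick Maya and Dara for 20, but a cheaper cover exists.
Choose Dara and Lior: together they cover Mon-AM, Thu-AM, Wed-AM, Mon-PM — every shift.
Total cost: 11 + 7 = 18.
No cover costs less than 18.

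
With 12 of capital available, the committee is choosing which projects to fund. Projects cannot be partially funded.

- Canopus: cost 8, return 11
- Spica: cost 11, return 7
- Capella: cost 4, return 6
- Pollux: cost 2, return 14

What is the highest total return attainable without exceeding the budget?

Allowing fractional choices, the relaxed optimum would be about 28.2, but projects are indivisible.
Canopus + Pollux: cost 8 + 2 = 10 ≤ 12, return 11 + 14 = 25.
Capella + Pollux: cost 4 + 2 = 6 ≤ 12, return 6 + 14 = 20.
Best is Canopus and Pollux with total return 25.

25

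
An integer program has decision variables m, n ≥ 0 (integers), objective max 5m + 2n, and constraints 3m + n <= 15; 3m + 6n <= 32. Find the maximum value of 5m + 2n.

The continuous relaxation peaks at (3.87, 3.4) with value 26.13; rounding to a feasible lattice point costs some objective.
(m,n)=(4,3): 3·4+1·3=15≤15, 3·4+6·3=30≤32, objective 26.
(m,n)=(4,2): 3·4+1·2=14≤15, 3·4+6·2=24≤32, objective 24.
(m,n)=(3,3): 3·3+1·3=12≤15, 3·3+6·3=27≤32, objective 21.
Maximum is 26 at (m,n)=(4,3).

26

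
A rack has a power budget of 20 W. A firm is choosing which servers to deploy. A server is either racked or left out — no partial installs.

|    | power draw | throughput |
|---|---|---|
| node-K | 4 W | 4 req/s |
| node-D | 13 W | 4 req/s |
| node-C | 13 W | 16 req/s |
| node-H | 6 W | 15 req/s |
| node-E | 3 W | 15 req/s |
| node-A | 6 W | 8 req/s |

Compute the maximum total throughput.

node-K + node-H + node-E + node-A: power draw 4 + 6 + 3 + 6 = 19 ≤ 20, throughput 4 + 15 + 15 + 8 = 42.
node-H + node-E + node-A: power draw 6 + 3 + 6 = 15 ≤ 20, throughput 15 + 15 + 8 = 38.
node-K + node-C + node-E: power draw 4 + 13 + 3 = 20 ≤ 20, throughput 4 + 16 + 15 = 35.
Best is node-K, node-H, node-E, and node-A with total throughput 42.

42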